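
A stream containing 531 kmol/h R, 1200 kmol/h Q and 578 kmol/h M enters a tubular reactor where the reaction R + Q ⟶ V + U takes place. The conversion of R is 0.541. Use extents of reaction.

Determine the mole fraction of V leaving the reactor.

0.124

R reacted = 0.541 × 531 = 287.3 kmol/h; ν_R = −1, so ξ = 287.3/1 = 287.3 kmol/h.
Outlet amounts (n = n₀ + ν ξ):
  R: 531 − 1(287.3) = 243.7
  Q: 1200 − 1(287.3) = 912.7
  V: 0 + 1(287.3) = 287.3
  U: 0 + 1(287.3) = 287.3
  M: 578 (inert)
Total out = 2309 kmol/h; y_V = 287.3 / 2309 = 0.1244.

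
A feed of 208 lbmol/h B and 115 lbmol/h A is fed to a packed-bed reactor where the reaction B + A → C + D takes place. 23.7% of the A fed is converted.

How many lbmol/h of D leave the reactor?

27.3 lbmol/h

A reacted = 0.237 × 115 = 27.25 lbmol/h; ν_A = −1, so ξ = 27.25/1 = 27.25 lbmol/h.
Outlet amounts (n = n₀ + ν ξ):
  B: 208 − 1(27.25) = 180.7
  A: 115 − 1(27.25) = 87.75
  C: 0 + 1(27.25) = 27.25
  D: 0 + 1(27.25) = 27.25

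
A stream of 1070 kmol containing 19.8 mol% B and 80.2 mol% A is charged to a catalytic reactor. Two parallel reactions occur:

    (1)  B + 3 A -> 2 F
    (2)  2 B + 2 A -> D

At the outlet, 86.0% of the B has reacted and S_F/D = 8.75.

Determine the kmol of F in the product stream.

Conversion of B: B consumed = 0.86 × 211.9 = 182.2 kmol = 1ξ₁ + 2ξ₂.
Selectivity: 2ξ₁ / (1ξ₂) = 8.75 → ξ₁ = 4.375 ξ₂.
Substitute: (1·4.375 + 2) ξ₂ = 182.2 → ξ₂ = 28.58 kmol, ξ₁ = 125 kmol.
Outlet amounts (n = n₀ + Σ ν·ξ):
  B: 211.9 − 1(125) − 2(28.58) = 29.66
  A: 858.1 − 3(125) − 2(28.58) = 425.9
  F: 0 + 2(125) = 250.1
  D: 0 + 1(28.58) = 28.58

250 kmol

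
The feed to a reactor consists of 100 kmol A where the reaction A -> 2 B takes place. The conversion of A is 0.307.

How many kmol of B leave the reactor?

61.4 kmol

A reacted = 0.307 × 100 = 30.7 kmol; ν_A = −1, so ξ = 30.7/1 = 30.7 kmol.
Outlet amounts (n = n₀ + ν ξ):
  A: 100 − 1(30.7) = 69.3
  B: 0 + 2(30.7) = 61.4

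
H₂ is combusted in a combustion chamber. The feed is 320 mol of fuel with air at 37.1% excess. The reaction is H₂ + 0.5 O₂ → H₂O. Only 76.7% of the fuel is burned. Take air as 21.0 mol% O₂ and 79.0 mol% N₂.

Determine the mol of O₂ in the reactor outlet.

Stoichiometric O₂ = 0.5 × 320 = 160 mol; O₂ fed = 160 × 1.371 = 219.4 mol.
N₂ fed = 219.4 × 79/21 = 825.2 mol.
Fuel reacted = 0.767 × 320 → ξ = 245.4 mol.
Outlet (n = n₀ + ν ξ):
  H₂: 320 − 1(245.4) = 74.56
  O₂: 219.4 − 0.5(245.4) = 96.64
  N₂: 825.2 (inert)
  H₂O: 0 + 1(245.4) = 245.4

96.6 mol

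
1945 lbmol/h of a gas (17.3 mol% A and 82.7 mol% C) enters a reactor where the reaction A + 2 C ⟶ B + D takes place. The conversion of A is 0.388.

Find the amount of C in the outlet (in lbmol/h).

1350 lbmol/h

A reacted = 0.388 × 336.5 = 130.6 lbmol/h; ν_A = −1, so ξ = 130.6/1 = 130.6 lbmol/h.
Outlet amounts (n = n₀ + ν ξ):
  A: 336.5 − 1(130.6) = 205.9
  C: 1609 − 2(130.6) = 1347
  B: 0 + 1(130.6) = 130.6
  D: 0 + 1(130.6) = 130.6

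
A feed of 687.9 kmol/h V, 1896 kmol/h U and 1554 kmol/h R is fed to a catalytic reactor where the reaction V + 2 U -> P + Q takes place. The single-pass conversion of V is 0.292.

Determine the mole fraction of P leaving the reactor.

V reacted = 0.292 × 687.9 = 200.9 kmol/h; ν_V = −1, so ξ = 200.9/1 = 200.9 kmol/h.
Outlet amounts (n = n₀ + ν ξ):
  V: 687.9 − 1(200.9) = 487
  U: 1896 − 2(200.9) = 1494
  P: 0 + 1(200.9) = 200.9
  Q: 0 + 1(200.9) = 200.9
  R: 1554 (inert)
Total out = 3937 kmol/h; y_P = 200.9 / 3937 = 0.05102.

0.051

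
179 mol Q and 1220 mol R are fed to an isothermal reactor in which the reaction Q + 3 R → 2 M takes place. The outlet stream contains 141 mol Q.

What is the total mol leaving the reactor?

1320 mol

For Q: n = n₀ − 1ξ → 141 = 179 − 1ξ, giving ξ = 38 mol.
Outlet amounts (n = n₀ + ν ξ):
  Q: 179 − 1(38) = 141
  R: 1220 − 3(38) = 1106
  M: 0 + 2(38) = 76
Total out = 141 + 1106 + 76 = 1323 mol.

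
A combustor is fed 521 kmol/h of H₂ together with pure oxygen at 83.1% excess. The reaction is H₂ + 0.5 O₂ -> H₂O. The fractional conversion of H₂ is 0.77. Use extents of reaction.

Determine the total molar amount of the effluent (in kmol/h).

Stoichiometric O₂ = 0.5 × 521 = 260.5 kmol/h; O₂ fed = 260.5 × 1.831 = 477 kmol/h.
Fuel reacted = 0.77 × 521 → ξ = 401.2 kmol/h.
Outlet (n = n₀ + ν ξ):
  H₂: 521 − 1(401.2) = 119.8
  O₂: 477 − 0.5(401.2) = 276.4
  H₂O: 0 + 1(401.2) = 401.2
Total out = 119.8 + 276.4 + 401.2 = 797.4 kmol/h.

797 kmol/h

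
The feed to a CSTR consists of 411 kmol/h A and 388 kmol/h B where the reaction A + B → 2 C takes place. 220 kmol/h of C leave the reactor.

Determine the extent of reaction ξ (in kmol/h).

ξ = 110 kmol/h

For C: n = n₀ + 2ξ → 220 = 0 + 2ξ, giving ξ = 110 kmol/h.
Outlet amounts (n = n₀ + ν ξ):
  A: 411 − 1(110) = 301
  B: 388 − 1(110) = 278
  C: 0 + 2(110) = 220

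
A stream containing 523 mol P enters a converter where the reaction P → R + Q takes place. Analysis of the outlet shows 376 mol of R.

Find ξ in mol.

For R: n = n₀ + 1ξ → 376 = 0 + 1ξ, giving ξ = 376 mol.
Outlet amounts (n = n₀ + ν ξ):
  P: 523 − 1(376) = 147
  R: 0 + 1(376) = 376
  Q: 0 + 1(376) = 376

ξ = 376 mol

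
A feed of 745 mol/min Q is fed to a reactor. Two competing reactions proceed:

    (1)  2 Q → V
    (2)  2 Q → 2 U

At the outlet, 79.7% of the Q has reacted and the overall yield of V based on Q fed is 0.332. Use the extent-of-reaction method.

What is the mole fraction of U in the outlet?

0.199

Yield of V: 1ξ₁ / 745 = 0.332 → ξ₁ = 247.3 mol/min.
Conversion of Q: 2ξ₁ + 2ξ₂ = 0.797 × 745 = 593.8 → ξ₂ = 49.54 mol/min.
Outlet amounts (n = n₀ + Σ ν·ξ):
  Q: 745 − 2(247.3) − 2(49.54) = 151.2
  V: 0 + 1(247.3) = 247.3
  U: 0 + 2(49.54) = 99.08
Total out = 497.7 mol/min; y_U = 99.08 / 497.7 = 0.1991.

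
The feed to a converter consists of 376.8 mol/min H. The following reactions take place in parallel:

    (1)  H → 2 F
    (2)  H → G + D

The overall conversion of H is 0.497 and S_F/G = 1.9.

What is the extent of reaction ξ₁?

ξ₁ = 91.2 mol/min

Conversion of H: H consumed = 0.497 × 376.8 = 187.3 mol/min = 1ξ₁ + 1ξ₂.
Selectivity: 2ξ₁ / (1ξ₂) = 1.9 → ξ₁ = 0.95 ξ₂.
Substitute: (1·0.95 + 1) ξ₂ = 187.3 → ξ₂ = 96.04 mol/min, ξ₁ = 91.23 mol/min.
Outlet amounts (n = n₀ + Σ ν·ξ):
  H: 376.8 − 1(91.23) − 1(96.04) = 189.5
  F: 0 + 2(91.23) = 182.5
  G: 0 + 1(96.04) = 96.04
  D: 0 + 1(96.04) = 96.04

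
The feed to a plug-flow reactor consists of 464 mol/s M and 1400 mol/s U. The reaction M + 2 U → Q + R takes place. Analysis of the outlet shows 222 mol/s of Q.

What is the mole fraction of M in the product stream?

For Q: n = n₀ + 1ξ → 222 = 0 + 1ξ, giving ξ = 222 mol/s.
Outlet amounts (n = n₀ + ν ξ):
  M: 464 − 1(222) = 242
  U: 1400 − 2(222) = 956
  Q: 0 + 1(222) = 222
  R: 0 + 1(222) = 222
Total out = 1642 mol/s; y_M = 242 / 1642 = 0.1474.

0.147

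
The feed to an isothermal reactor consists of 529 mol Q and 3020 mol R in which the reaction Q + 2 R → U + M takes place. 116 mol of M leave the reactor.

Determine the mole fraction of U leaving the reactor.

For M: n = n₀ + 1ξ → 116 = 0 + 1ξ, giving ξ = 116 mol.
Outlet amounts (n = n₀ + ν ξ):
  Q: 529 − 1(116) = 413
  R: 3020 − 2(116) = 2788
  U: 0 + 1(116) = 116
  M: 0 + 1(116) = 116
Total out = 3433 mol; y_U = 116 / 3433 = 0.03379.

0.0338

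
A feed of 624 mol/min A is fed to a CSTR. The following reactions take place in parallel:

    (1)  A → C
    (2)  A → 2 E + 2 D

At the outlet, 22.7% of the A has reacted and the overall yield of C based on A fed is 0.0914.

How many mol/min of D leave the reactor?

169 mol/min

Yield of C: 1ξ₁ / 624 = 0.0914 → ξ₁ = 57.03 mol/min.
Conversion of A: 1ξ₁ + 1ξ₂ = 0.227 × 624 = 141.6 → ξ₂ = 84.61 mol/min.
Outlet amounts (n = n₀ + Σ ν·ξ):
  A: 624 − 1(57.03) − 1(84.61) = 482.4
  C: 0 + 1(57.03) = 57.03
  E: 0 + 2(84.61) = 169.2
  D: 0 + 2(84.61) = 169.2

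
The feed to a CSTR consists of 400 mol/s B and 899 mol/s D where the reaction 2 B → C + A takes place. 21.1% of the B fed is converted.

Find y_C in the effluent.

B reacted = 0.211 × 400 = 84.4 mol/s; ν_B = −2, so ξ = 84.4/2 = 42.2 mol/s.
Outlet amounts (n = n₀ + ν ξ):
  B: 400 − 2(42.2) = 315.6
  C: 0 + 1(42.2) = 42.2
  A: 0 + 1(42.2) = 42.2
  D: 899 (inert)
Total out = 1299 mol/s; y_C = 42.2 / 1299 = 0.03249.

0.0325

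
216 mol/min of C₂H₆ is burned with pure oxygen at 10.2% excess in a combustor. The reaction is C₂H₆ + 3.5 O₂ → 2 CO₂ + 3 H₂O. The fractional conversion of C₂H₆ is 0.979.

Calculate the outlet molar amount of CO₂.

423 mol/min

Stoichiometric O₂ = 3.5 × 216 = 756 mol/min; O₂ fed = 756 × 1.102 = 833.1 mol/min.
Fuel reacted = 0.979 × 216 → ξ = 211.5 mol/min.
Outlet (n = n₀ + ν ξ):
  C₂H₆: 216 − 1(211.5) = 4.536
  O₂: 833.1 − 3.5(211.5) = 92.99
  CO₂: 0 + 2(211.5) = 422.9
  H₂O: 0 + 3(211.5) = 634.4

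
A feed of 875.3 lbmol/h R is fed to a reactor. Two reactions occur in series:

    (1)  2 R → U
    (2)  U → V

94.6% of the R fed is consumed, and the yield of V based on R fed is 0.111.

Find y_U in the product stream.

0.687

Conversion of R: R consumed = 2ξ₁ = 0.946 × 875.3 → ξ₁ = 414 lbmol/h.
Yield of V: 1ξ₂ / 875.3 = 0.111 → ξ₂ = 97.16 lbmol/h.
Outlet amounts (n = n₀ + Σ ν·ξ):
  R: 875.3 − 2(414) = 47.27
  U: 0 + 1(414) − 1(97.16) = 316.9
  V: 0 + 1(97.16) = 97.16
Total out = 461.3 lbmol/h; y_U = 316.9 / 461.3 = 0.6869.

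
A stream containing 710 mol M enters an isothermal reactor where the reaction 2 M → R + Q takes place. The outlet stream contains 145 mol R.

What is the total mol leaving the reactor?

710 mol

For R: n = n₀ + 1ξ → 145 = 0 + 1ξ, giving ξ = 145 mol.
Outlet amounts (n = n₀ + ν ξ):
  M: 710 − 2(145) = 420
  R: 0 + 1(145) = 145
  Q: 0 + 1(145) = 145
Total out = 420 + 145 + 145 = 710 mol.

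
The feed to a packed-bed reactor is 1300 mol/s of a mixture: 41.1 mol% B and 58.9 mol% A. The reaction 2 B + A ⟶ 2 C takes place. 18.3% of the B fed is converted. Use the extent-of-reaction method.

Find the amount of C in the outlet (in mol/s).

B reacted = 0.183 × 534.3 = 97.78 mol/s; ν_B = −2, so ξ = 97.78/2 = 48.89 mol/s.
Outlet amounts (n = n₀ + ν ξ):
  B: 534.3 − 2(48.89) = 436.5
  A: 765.7 − 1(48.89) = 716.8
  C: 0 + 2(48.89) = 97.78

97.8 mol/s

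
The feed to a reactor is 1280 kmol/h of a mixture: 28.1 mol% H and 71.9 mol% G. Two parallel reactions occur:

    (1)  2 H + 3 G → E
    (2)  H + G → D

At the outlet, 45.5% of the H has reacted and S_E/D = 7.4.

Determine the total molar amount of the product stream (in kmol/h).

Conversion of H: H consumed = 0.455 × 359.7 = 163.7 kmol/h = 2ξ₁ + 1ξ₂.
Selectivity: 1ξ₁ / (1ξ₂) = 7.4 → ξ₁ = 7.4 ξ₂.
Substitute: (2·7.4 + 1) ξ₂ = 163.7 → ξ₂ = 10.36 kmol/h, ξ₁ = 76.65 kmol/h.
Outlet amounts (n = n₀ + Σ ν·ξ):
  H: 359.7 − 2(76.65) − 1(10.36) = 196
  G: 920.3 − 3(76.65) − 1(10.36) = 680
  E: 0 + 1(76.65) = 76.65
  D: 0 + 1(10.36) = 10.36
Total out = 196 + 680 + 76.65 + 10.36 = 963 kmol/h.

963 kmol/h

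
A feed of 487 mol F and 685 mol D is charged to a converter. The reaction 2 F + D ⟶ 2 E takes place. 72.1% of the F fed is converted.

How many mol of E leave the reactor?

F reacted = 0.721 × 487 = 351.1 mol; ν_F = −2, so ξ = 351.1/2 = 175.6 mol.
Outlet amounts (n = n₀ + ν ξ):
  F: 487 − 2(175.6) = 135.9
  D: 685 − 1(175.6) = 509.4
  E: 0 + 2(175.6) = 351.1

351 mol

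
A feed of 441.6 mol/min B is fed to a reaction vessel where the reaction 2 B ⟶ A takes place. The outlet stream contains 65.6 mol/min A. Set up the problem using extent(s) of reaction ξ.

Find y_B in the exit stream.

0.826

For A: n = n₀ + 1ξ → 65.6 = 0 + 1ξ, giving ξ = 65.6 mol/min.
Outlet amounts (n = n₀ + ν ξ):
  B: 441.6 − 2(65.6) = 310.4
  A: 0 + 1(65.6) = 65.6
Total out = 376 mol/min; y_B = 310.4 / 376 = 0.8255.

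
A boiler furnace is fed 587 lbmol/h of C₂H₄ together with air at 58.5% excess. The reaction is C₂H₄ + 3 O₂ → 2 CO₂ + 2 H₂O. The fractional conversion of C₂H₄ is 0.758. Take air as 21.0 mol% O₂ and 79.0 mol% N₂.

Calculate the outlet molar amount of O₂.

Stoichiometric O₂ = 3 × 587 = 1761 lbmol/h; O₂ fed = 1761 × 1.585 = 2791 lbmol/h.
N₂ fed = 2791 × 79/21 = 10500 lbmol/h.
Fuel reacted = 0.758 × 587 → ξ = 444.9 lbmol/h.
Outlet (n = n₀ + ν ξ):
  C₂H₄: 587 − 1(444.9) = 142.1
  O₂: 2791 − 3(444.9) = 1456
  N₂: 10500 (inert)
  CO₂: 0 + 2(444.9) = 889.9
  H₂O: 0 + 2(444.9) = 889.9

1460 lbmol/h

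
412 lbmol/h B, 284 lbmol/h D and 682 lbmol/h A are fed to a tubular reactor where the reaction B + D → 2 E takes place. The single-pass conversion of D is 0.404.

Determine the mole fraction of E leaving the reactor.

0.167

D reacted = 0.404 × 284 = 114.7 lbmol/h; ν_D = −1, so ξ = 114.7/1 = 114.7 lbmol/h.
Outlet amounts (n = n₀ + ν ξ):
  B: 412 − 1(114.7) = 297.3
  D: 284 − 1(114.7) = 169.3
  E: 0 + 2(114.7) = 229.5
  A: 682 (inert)
Total out = 1378 lbmol/h; y_E = 229.5 / 1378 = 0.1665.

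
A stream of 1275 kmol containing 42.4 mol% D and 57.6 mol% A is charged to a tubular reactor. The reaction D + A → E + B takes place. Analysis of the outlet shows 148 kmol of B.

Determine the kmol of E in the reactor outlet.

For B: n = n₀ + 1ξ → 148 = 0 + 1ξ, giving ξ = 148 kmol.
Outlet amounts (n = n₀ + ν ξ):
  D: 540.6 − 1(148) = 392.6
  A: 734.4 − 1(148) = 586.4
  E: 0 + 1(148) = 148
  B: 0 + 1(148) = 148

148 kmol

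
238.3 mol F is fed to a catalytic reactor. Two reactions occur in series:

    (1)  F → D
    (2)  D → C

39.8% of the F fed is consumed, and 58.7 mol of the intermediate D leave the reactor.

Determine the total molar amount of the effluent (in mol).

238 mol

Conversion of F: F consumed = 1ξ₁ = 0.398 × 238.3 → ξ₁ = 94.84 mol.
D balance: n_D = 0 + 1ξ₁ − 1ξ₂ = 58.7 → ξ₂ = (1·94.84 − 58.7)/1 = 36.14 mol.
Outlet amounts (n = n₀ + Σ ν·ξ):
  F: 238.3 − 1(94.84) = 143.5
  D: 0 + 1(94.84) − 1(36.14) = 58.7
  C: 0 + 1(36.14) = 36.14
Total out = 143.5 + 58.7 + 36.14 = 238.3 mol.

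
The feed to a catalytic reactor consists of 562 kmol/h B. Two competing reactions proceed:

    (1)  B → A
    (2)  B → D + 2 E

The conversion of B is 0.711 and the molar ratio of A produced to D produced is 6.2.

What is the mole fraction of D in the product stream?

0.0825

Conversion of B: B consumed = 0.711 × 562 = 399.6 kmol/h = 1ξ₁ + 1ξ₂.
Selectivity: 1ξ₁ / (1ξ₂) = 6.2 → ξ₁ = 6.2 ξ₂.
Substitute: (1·6.2 + 1) ξ₂ = 399.6 → ξ₂ = 55.5 kmol/h, ξ₁ = 344.1 kmol/h.
Outlet amounts (n = n₀ + Σ ν·ξ):
  B: 562 − 1(344.1) − 1(55.5) = 162.4
  A: 0 + 1(344.1) = 344.1
  D: 0 + 1(55.5) = 55.5
  E: 0 + 2(55.5) = 111
Total out = 673 kmol/h; y_D = 55.5 / 673 = 0.08246.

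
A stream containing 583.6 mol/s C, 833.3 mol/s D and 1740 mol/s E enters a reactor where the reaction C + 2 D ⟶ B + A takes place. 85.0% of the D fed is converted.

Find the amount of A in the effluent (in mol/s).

D reacted = 0.85 × 833.3 = 708.3 mol/s; ν_D = −2, so ξ = 708.3/2 = 354.2 mol/s.
Outlet amounts (n = n₀ + ν ξ):
  C: 583.6 − 1(354.2) = 229.4
  D: 833.3 − 2(354.2) = 125
  B: 0 + 1(354.2) = 354.2
  A: 0 + 1(354.2) = 354.2
  E: 1740 (inert)

354 mol/s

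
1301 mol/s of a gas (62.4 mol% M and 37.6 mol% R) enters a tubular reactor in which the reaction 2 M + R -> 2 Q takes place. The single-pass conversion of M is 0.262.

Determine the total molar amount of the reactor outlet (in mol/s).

1190 mol/s

M reacted = 0.262 × 811.8 = 212.7 mol/s; ν_M = −2, so ξ = 212.7/2 = 106.3 mol/s.
Outlet amounts (n = n₀ + ν ξ):
  M: 811.8 − 2(106.3) = 599.1
  R: 489.2 − 1(106.3) = 382.8
  Q: 0 + 2(106.3) = 212.7
Total out = 599.1 + 382.8 + 212.7 = 1195 mol/s.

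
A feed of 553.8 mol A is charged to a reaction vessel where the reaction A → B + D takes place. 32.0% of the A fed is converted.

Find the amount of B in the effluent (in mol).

177 mol

A reacted = 0.32 × 553.8 = 177.2 mol; ν_A = −1, so ξ = 177.2/1 = 177.2 mol.
Outlet amounts (n = n₀ + ν ξ):
  A: 553.8 − 1(177.2) = 376.6
  B: 0 + 1(177.2) = 177.2
  D: 0 + 1(177.2) = 177.2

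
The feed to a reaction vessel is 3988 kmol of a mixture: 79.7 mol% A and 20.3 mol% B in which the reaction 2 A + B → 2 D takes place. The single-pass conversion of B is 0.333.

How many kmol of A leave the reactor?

B reacted = 0.333 × 809.6 = 269.6 kmol; ν_B = −1, so ξ = 269.6/1 = 269.6 kmol.
Outlet amounts (n = n₀ + ν ξ):
  A: 3178 − 2(269.6) = 2639
  B: 809.6 − 1(269.6) = 540
  D: 0 + 2(269.6) = 539.2

2640 kmol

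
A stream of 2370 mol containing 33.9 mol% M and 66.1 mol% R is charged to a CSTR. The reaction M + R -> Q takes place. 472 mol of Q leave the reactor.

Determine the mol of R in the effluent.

1090 mol

For Q: n = n₀ + 1ξ → 472 = 0 + 1ξ, giving ξ = 472 mol.
Outlet amounts (n = n₀ + ν ξ):
  M: 803.4 − 1(472) = 331.4
  R: 1567 − 1(472) = 1095
  Q: 0 + 1(472) = 472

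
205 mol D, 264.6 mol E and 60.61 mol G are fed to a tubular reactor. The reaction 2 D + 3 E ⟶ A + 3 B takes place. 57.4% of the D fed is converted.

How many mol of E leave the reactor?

88.1 mol

D reacted = 0.574 × 205 = 117.7 mol; ν_D = −2, so ξ = 117.7/2 = 58.83 mol.
Outlet amounts (n = n₀ + ν ξ):
  D: 205 − 2(58.83) = 87.33
  E: 264.6 − 3(58.83) = 88.1
  A: 0 + 1(58.83) = 58.83
  B: 0 + 3(58.83) = 176.5
  G: 60.61 (inert)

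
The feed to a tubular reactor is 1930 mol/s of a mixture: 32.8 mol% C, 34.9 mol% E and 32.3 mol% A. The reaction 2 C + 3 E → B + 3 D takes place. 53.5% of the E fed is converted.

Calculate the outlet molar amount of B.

120 mol/s

E reacted = 0.535 × 673.6 = 360.4 mol/s; ν_E = −3, so ξ = 360.4/3 = 120.1 mol/s.
Outlet amounts (n = n₀ + ν ξ):
  C: 633 − 2(120.1) = 392.8
  E: 673.6 − 3(120.1) = 313.2
  B: 0 + 1(120.1) = 120.1
  D: 0 + 3(120.1) = 360.4
  A: 623.4 (inert)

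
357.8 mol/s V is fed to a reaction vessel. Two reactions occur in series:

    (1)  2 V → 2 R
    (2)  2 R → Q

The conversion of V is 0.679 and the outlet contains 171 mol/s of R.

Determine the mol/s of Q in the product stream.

36 mol/s

Conversion of V: V consumed = 2ξ₁ = 0.679 × 357.8 → ξ₁ = 121.5 mol/s.
R balance: n_R = 0 + 2ξ₁ − 2ξ₂ = 171 → ξ₂ = (2·121.5 − 171)/2 = 35.97 mol/s.
Outlet amounts (n = n₀ + Σ ν·ξ):
  V: 357.8 − 2(121.5) = 114.9
  R: 0 + 2(121.5) − 2(35.97) = 171
  Q: 0 + 1(35.97) = 35.97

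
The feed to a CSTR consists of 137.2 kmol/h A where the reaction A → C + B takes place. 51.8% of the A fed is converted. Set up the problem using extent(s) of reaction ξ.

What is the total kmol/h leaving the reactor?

208 kmol/h

A reacted = 0.518 × 137.2 = 71.07 kmol/h; ν_A = −1, so ξ = 71.07/1 = 71.07 kmol/h.
Outlet amounts (n = n₀ + ν ξ):
  A: 137.2 − 1(71.07) = 66.13
  C: 0 + 1(71.07) = 71.07
  B: 0 + 1(71.07) = 71.07
Total out = 66.13 + 71.07 + 71.07 = 208.3 kmol/h.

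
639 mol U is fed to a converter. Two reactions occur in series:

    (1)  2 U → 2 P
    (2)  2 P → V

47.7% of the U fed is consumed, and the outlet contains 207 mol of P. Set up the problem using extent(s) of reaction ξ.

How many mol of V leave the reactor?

Conversion of U: U consumed = 2ξ₁ = 0.477 × 639 → ξ₁ = 152.4 mol.
P balance: n_P = 0 + 2ξ₁ − 2ξ₂ = 207 → ξ₂ = (2·152.4 − 207)/2 = 48.9 mol.
Outlet amounts (n = n₀ + Σ ν·ξ):
  U: 639 − 2(152.4) = 334.2
  P: 0 + 2(152.4) − 2(48.9) = 207
  V: 0 + 1(48.9) = 48.9

48.9 mol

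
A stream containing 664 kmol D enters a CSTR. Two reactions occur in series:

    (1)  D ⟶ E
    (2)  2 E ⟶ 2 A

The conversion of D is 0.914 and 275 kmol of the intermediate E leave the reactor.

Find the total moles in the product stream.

664 kmol

Conversion of D: D consumed = 1ξ₁ = 0.914 × 664 → ξ₁ = 606.9 kmol.
E balance: n_E = 0 + 1ξ₁ − 2ξ₂ = 275 → ξ₂ = (1·606.9 − 275)/2 = 165.9 kmol.
Outlet amounts (n = n₀ + Σ ν·ξ):
  D: 664 − 1(606.9) = 57.1
  E: 0 + 1(606.9) − 2(165.9) = 275
  A: 0 + 2(165.9) = 331.9
Total out = 57.1 + 275 + 331.9 = 664 kmol.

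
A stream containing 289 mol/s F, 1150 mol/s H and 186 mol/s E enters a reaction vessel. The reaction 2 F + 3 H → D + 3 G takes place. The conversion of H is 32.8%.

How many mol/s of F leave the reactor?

H reacted = 0.328 × 1150 = 377.2 mol/s; ν_H = −3, so ξ = 377.2/3 = 125.7 mol/s.
Outlet amounts (n = n₀ + ν ξ):
  F: 289 − 2(125.7) = 37.53
  H: 1150 − 3(125.7) = 772.8
  D: 0 + 1(125.7) = 125.7
  G: 0 + 3(125.7) = 377.2
  E: 186 (inert)

37.5 mol/s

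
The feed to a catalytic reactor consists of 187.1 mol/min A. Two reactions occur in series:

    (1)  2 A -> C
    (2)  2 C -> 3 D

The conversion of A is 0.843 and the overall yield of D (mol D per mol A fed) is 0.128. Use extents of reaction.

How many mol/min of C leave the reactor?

62.9 mol/min

Conversion of A: A consumed = 2ξ₁ = 0.843 × 187.1 → ξ₁ = 78.86 mol/min.
Yield of D: 3ξ₂ / 187.1 = 0.128 → ξ₂ = 7.983 mol/min.
Outlet amounts (n = n₀ + Σ ν·ξ):
  A: 187.1 − 2(78.86) = 29.37
  C: 0 + 1(78.86) − 2(7.983) = 62.9
  D: 0 + 3(7.983) = 23.95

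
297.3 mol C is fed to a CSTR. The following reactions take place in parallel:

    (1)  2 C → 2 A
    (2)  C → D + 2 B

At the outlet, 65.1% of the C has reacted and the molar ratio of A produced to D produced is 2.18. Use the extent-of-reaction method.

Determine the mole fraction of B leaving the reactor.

0.29

Conversion of C: C consumed = 0.651 × 297.3 = 193.5 mol = 2ξ₁ + 1ξ₂.
Selectivity: 2ξ₁ / (1ξ₂) = 2.18 → ξ₁ = 1.09 ξ₂.
Substitute: (2·1.09 + 1) ξ₂ = 193.5 → ξ₂ = 60.86 mol, ξ₁ = 66.34 mol.
Outlet amounts (n = n₀ + Σ ν·ξ):
  C: 297.3 − 2(66.34) − 1(60.86) = 103.8
  A: 0 + 2(66.34) = 132.7
  D: 0 + 1(60.86) = 60.86
  B: 0 + 2(60.86) = 121.7
Total out = 419 mol; y_B = 121.7 / 419 = 0.2905.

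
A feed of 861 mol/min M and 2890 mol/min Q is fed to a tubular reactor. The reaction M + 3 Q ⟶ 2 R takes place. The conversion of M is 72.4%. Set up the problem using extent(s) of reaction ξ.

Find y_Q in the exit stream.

0.407

M reacted = 0.724 × 861 = 623.4 mol/min; ν_M = −1, so ξ = 623.4/1 = 623.4 mol/min.
Outlet amounts (n = n₀ + ν ξ):
  M: 861 − 1(623.4) = 237.6
  Q: 2890 − 3(623.4) = 1020
  R: 0 + 2(623.4) = 1247
Total out = 2504 mol/min; y_Q = 1020 / 2504 = 0.4073.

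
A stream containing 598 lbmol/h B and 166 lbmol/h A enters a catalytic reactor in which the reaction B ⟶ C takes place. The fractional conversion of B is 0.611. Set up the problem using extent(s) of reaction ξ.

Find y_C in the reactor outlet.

0.478

B reacted = 0.611 × 598 = 365.4 lbmol/h; ν_B = −1, so ξ = 365.4/1 = 365.4 lbmol/h.
Outlet amounts (n = n₀ + ν ξ):
  B: 598 − 1(365.4) = 232.6
  C: 0 + 1(365.4) = 365.4
  A: 166 (inert)
Total out = 764 lbmol/h; y_C = 365.4 / 764 = 0.4782.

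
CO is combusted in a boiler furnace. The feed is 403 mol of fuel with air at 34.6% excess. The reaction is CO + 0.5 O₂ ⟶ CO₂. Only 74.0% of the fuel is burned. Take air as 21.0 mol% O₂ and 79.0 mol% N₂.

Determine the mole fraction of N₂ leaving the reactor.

Stoichiometric O₂ = 0.5 × 403 = 201.5 mol; O₂ fed = 201.5 × 1.346 = 271.2 mol.
N₂ fed = 271.2 × 79/21 = 1020 mol.
Fuel reacted = 0.74 × 403 → ξ = 298.2 mol.
Outlet (n = n₀ + ν ξ):
  CO: 403 − 1(298.2) = 104.8
  O₂: 271.2 − 0.5(298.2) = 122.1
  N₂: 1020 (inert)
  CO₂: 0 + 1(298.2) = 298.2
Total out = 1545 mol; y_N₂ = 1020 / 1545 = 0.6602.

0.66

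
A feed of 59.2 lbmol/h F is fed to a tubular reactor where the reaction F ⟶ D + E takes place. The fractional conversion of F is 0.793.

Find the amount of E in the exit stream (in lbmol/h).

F reacted = 0.793 × 59.2 = 46.95 lbmol/h; ν_F = −1, so ξ = 46.95/1 = 46.95 lbmol/h.
Outlet amounts (n = n₀ + ν ξ):
  F: 59.2 − 1(46.95) = 12.25
  D: 0 + 1(46.95) = 46.95
  E: 0 + 1(46.95) = 46.95

46.9 lbmol/h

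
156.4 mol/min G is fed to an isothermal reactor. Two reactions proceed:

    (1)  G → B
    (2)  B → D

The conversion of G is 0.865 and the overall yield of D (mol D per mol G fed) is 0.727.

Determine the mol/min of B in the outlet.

21.6 mol/min

Conversion of G: G consumed = 1ξ₁ = 0.865 × 156.4 → ξ₁ = 135.3 mol/min.
Yield of D: 1ξ₂ / 156.4 = 0.727 → ξ₂ = 113.7 mol/min.
Outlet amounts (n = n₀ + Σ ν·ξ):
  G: 156.4 − 1(135.3) = 21.11
  B: 0 + 1(135.3) − 1(113.7) = 21.58
  D: 0 + 1(113.7) = 113.7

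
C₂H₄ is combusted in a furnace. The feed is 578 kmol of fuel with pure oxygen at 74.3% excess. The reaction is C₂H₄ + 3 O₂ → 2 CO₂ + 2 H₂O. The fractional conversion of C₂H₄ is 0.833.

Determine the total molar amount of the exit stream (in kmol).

3600 kmol

Stoichiometric O₂ = 3 × 578 = 1734 kmol; O₂ fed = 1734 × 1.743 = 3022 kmol.
Fuel reacted = 0.833 × 578 → ξ = 481.5 kmol.
Outlet (n = n₀ + ν ξ):
  C₂H₄: 578 − 1(481.5) = 96.53
  O₂: 3022 − 3(481.5) = 1578
  CO₂: 0 + 2(481.5) = 962.9
  H₂O: 0 + 2(481.5) = 962.9
Total out = 96.53 + 1578 + 962.9 + 962.9 = 3600 kmol.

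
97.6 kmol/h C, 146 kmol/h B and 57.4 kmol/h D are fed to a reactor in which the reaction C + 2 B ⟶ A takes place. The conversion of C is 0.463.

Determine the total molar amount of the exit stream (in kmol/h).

211 kmol/h

C reacted = 0.463 × 97.6 = 45.19 kmol/h; ν_C = −1, so ξ = 45.19/1 = 45.19 kmol/h.
Outlet amounts (n = n₀ + ν ξ):
  C: 97.6 − 1(45.19) = 52.41
  B: 146 − 2(45.19) = 55.62
  A: 0 + 1(45.19) = 45.19
  D: 57.4 (inert)
Total out = 52.41 + 55.62 + 45.19 + 57.4 = 210.6 kmol/h.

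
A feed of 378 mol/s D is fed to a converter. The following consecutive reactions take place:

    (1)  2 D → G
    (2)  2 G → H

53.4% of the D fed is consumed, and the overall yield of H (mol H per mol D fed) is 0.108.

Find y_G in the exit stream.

0.0816

Conversion of D: D consumed = 2ξ₁ = 0.534 × 378 → ξ₁ = 100.9 mol/s.
Yield of H: 1ξ₂ / 378 = 0.108 → ξ₂ = 40.82 mol/s.
Outlet amounts (n = n₀ + Σ ν·ξ):
  D: 378 − 2(100.9) = 176.1
  G: 0 + 1(100.9) − 2(40.82) = 19.28
  H: 0 + 1(40.82) = 40.82
Total out = 236.2 mol/s; y_G = 19.28 / 236.2 = 0.0816.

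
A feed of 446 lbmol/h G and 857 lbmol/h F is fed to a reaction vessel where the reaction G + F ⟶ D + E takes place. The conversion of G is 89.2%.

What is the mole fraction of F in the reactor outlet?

0.352

G reacted = 0.892 × 446 = 397.8 lbmol/h; ν_G = −1, so ξ = 397.8/1 = 397.8 lbmol/h.
Outlet amounts (n = n₀ + ν ξ):
  G: 446 − 1(397.8) = 48.17
  F: 857 − 1(397.8) = 459.2
  D: 0 + 1(397.8) = 397.8
  E: 0 + 1(397.8) = 397.8
Total out = 1303 lbmol/h; y_F = 459.2 / 1303 = 0.3524.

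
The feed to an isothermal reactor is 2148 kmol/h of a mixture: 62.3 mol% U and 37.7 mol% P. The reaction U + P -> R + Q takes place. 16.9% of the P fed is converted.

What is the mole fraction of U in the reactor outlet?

0.559

P reacted = 0.169 × 809.8 = 136.9 kmol/h; ν_P = −1, so ξ = 136.9/1 = 136.9 kmol/h.
Outlet amounts (n = n₀ + ν ξ):
  U: 1338 − 1(136.9) = 1201
  P: 809.8 − 1(136.9) = 672.9
  R: 0 + 1(136.9) = 136.9
  Q: 0 + 1(136.9) = 136.9
Total out = 2148 kmol/h; y_U = 1201 / 2148 = 0.5593.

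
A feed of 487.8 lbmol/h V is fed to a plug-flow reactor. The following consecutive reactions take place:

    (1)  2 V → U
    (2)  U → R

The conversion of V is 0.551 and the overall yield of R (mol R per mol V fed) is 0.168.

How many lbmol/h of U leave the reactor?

Conversion of V: V consumed = 2ξ₁ = 0.551 × 487.8 → ξ₁ = 134.4 lbmol/h.
Yield of R: 1ξ₂ / 487.8 = 0.168 → ξ₂ = 81.95 lbmol/h.
Outlet amounts (n = n₀ + Σ ν·ξ):
  V: 487.8 − 2(134.4) = 219
  U: 0 + 1(134.4) − 1(81.95) = 52.44
  R: 0 + 1(81.95) = 81.95

52.4 lbmol/h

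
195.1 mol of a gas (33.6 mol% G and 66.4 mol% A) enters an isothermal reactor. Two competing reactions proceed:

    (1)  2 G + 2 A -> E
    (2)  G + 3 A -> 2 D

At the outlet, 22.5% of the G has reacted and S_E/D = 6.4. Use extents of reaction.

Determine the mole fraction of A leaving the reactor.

0.658

Conversion of G: G consumed = 0.225 × 65.55 = 14.75 mol = 2ξ₁ + 1ξ₂.
Selectivity: 1ξ₁ / (2ξ₂) = 6.4 → ξ₁ = 12.8 ξ₂.
Substitute: (2·12.8 + 1) ξ₂ = 14.75 → ξ₂ = 0.5545 mol, ξ₁ = 7.098 mol.
Outlet amounts (n = n₀ + Σ ν·ξ):
  G: 65.55 − 2(7.098) − 1(0.5545) = 50.8
  A: 129.5 − 2(7.098) − 3(0.5545) = 113.7
  E: 0 + 1(7.098) = 7.098
  D: 0 + 2(0.5545) = 1.109
Total out = 172.7 mol; y_A = 113.7 / 172.7 = 0.6583.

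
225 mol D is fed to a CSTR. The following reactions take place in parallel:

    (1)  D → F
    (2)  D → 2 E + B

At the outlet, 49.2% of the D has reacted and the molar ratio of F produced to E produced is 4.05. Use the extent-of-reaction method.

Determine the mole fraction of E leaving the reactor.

Conversion of D: D consumed = 0.492 × 225 = 110.7 mol = 1ξ₁ + 1ξ₂.
Selectivity: 1ξ₁ / (2ξ₂) = 4.05 → ξ₁ = 8.1 ξ₂.
Substitute: (1·8.1 + 1) ξ₂ = 110.7 → ξ₂ = 12.16 mol, ξ₁ = 98.54 mol.
Outlet amounts (n = n₀ + Σ ν·ξ):
  D: 225 − 1(98.54) − 1(12.16) = 114.3
  F: 0 + 1(98.54) = 98.54
  E: 0 + 2(12.16) = 24.33
  B: 0 + 1(12.16) = 12.16
Total out = 249.3 mol; y_E = 24.33 / 249.3 = 0.09758.

0.0976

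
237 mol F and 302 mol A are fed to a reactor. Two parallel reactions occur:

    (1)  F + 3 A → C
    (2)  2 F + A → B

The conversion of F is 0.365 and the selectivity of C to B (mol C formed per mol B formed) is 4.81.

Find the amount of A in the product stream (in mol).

106 mol

Conversion of F: F consumed = 0.365 × 237 = 86.5 mol = 1ξ₁ + 2ξ₂.
Selectivity: 1ξ₁ / (1ξ₂) = 4.81 → ξ₁ = 4.81 ξ₂.
Substitute: (1·4.81 + 2) ξ₂ = 86.5 → ξ₂ = 12.7 mol, ξ₁ = 61.1 mol.
Outlet amounts (n = n₀ + Σ ν·ξ):
  F: 237 − 1(61.1) − 2(12.7) = 150.5
  A: 302 − 3(61.1) − 1(12.7) = 106
  C: 0 + 1(61.1) = 61.1
  B: 0 + 1(12.7) = 12.7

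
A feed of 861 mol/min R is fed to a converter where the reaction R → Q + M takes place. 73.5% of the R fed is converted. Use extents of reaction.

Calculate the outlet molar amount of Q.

633 mol/min

R reacted = 0.735 × 861 = 632.8 mol/min; ν_R = −1, so ξ = 632.8/1 = 632.8 mol/min.
Outlet amounts (n = n₀ + ν ξ):
  R: 861 − 1(632.8) = 228.2
  Q: 0 + 1(632.8) = 632.8
  M: 0 + 1(632.8) = 632.8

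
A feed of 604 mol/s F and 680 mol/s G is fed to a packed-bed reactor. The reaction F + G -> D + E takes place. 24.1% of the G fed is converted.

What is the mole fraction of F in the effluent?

G reacted = 0.241 × 680 = 163.9 mol/s; ν_G = −1, so ξ = 163.9/1 = 163.9 mol/s.
Outlet amounts (n = n₀ + ν ξ):
  F: 604 − 1(163.9) = 440.1
  G: 680 − 1(163.9) = 516.1
  D: 0 + 1(163.9) = 163.9
  E: 0 + 1(163.9) = 163.9
Total out = 1284 mol/s; y_F = 440.1 / 1284 = 0.3428.

0.343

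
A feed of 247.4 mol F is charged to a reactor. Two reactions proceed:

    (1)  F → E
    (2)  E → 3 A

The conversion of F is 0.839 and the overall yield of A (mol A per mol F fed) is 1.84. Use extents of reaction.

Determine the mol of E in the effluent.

55.8 mol

Conversion of F: F consumed = 1ξ₁ = 0.839 × 247.4 → ξ₁ = 207.6 mol.
Yield of A: 3ξ₂ / 247.4 = 1.84 → ξ₂ = 151.7 mol.
Outlet amounts (n = n₀ + Σ ν·ξ):
  F: 247.4 − 1(207.6) = 39.83
  E: 0 + 1(207.6) − 1(151.7) = 55.83
  A: 0 + 3(151.7) = 455.2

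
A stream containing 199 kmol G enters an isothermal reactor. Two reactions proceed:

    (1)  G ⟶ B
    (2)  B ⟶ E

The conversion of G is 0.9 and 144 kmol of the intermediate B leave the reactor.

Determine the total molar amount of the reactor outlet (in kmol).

Conversion of G: G consumed = 1ξ₁ = 0.9 × 199 → ξ₁ = 179.1 kmol.
B balance: n_B = 0 + 1ξ₁ − 1ξ₂ = 144 → ξ₂ = (1·179.1 − 144)/1 = 35.1 kmol.
Outlet amounts (n = n₀ + Σ ν·ξ):
  G: 199 − 1(179.1) = 19.9
  B: 0 + 1(179.1) − 1(35.1) = 144
  E: 0 + 1(35.1) = 35.1
Total out = 19.9 + 144 + 35.1 = 199 kmol.

199 kmol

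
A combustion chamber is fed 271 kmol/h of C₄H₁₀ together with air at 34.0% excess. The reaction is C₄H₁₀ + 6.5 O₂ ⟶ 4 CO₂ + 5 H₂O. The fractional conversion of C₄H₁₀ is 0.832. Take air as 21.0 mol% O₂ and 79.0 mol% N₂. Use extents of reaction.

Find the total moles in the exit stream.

Stoichiometric O₂ = 6.5 × 271 = 1762 kmol/h; O₂ fed = 1762 × 1.340 = 2360 kmol/h.
N₂ fed = 2360 × 79/21 = 8880 kmol/h.
Fuel reacted = 0.832 × 271 → ξ = 225.5 kmol/h.
Outlet (n = n₀ + ν ξ):
  C₄H₁₀: 271 − 1(225.5) = 45.53
  O₂: 2360 − 6.5(225.5) = 894.8
  N₂: 8880 (inert)
  CO₂: 0 + 4(225.5) = 901.9
  H₂O: 0 + 5(225.5) = 1127
Total out = 45.53 + 894.8 + 8880 + 901.9 + 1127 = 11850 kmol/h.

11800 kmol/h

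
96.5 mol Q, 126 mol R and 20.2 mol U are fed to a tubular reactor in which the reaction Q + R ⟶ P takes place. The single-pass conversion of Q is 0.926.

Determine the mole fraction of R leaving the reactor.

0.239

Q reacted = 0.926 × 96.5 = 89.36 mol; ν_Q = −1, so ξ = 89.36/1 = 89.36 mol.
Outlet amounts (n = n₀ + ν ξ):
  Q: 96.5 − 1(89.36) = 7.141
  R: 126 − 1(89.36) = 36.64
  P: 0 + 1(89.36) = 89.36
  U: 20.2 (inert)
Total out = 153.3 mol; y_R = 36.64 / 153.3 = 0.239.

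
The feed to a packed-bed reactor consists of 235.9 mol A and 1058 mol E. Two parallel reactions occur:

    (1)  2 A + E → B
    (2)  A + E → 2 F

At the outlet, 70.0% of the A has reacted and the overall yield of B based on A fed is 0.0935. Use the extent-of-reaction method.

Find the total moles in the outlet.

1250 mol

Yield of B: 1ξ₁ / 235.9 = 0.0935 → ξ₁ = 22.06 mol.
Conversion of A: 2ξ₁ + 1ξ₂ = 0.7 × 235.9 = 165.1 → ξ₂ = 121 mol.
Outlet amounts (n = n₀ + Σ ν·ξ):
  A: 235.9 − 2(22.06) − 1(121) = 70.77
  E: 1058 − 1(22.06) − 1(121) = 914.9
  B: 0 + 1(22.06) = 22.06
  F: 0 + 2(121) = 242
Total out = 70.77 + 914.9 + 22.06 + 242 = 1250 mol.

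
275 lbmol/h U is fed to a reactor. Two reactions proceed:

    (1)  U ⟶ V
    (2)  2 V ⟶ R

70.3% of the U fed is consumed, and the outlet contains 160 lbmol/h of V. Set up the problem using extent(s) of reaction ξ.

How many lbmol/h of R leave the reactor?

16.7 lbmol/h

Conversion of U: U consumed = 1ξ₁ = 0.703 × 275 → ξ₁ = 193.3 lbmol/h.
V balance: n_V = 0 + 1ξ₁ − 2ξ₂ = 160 → ξ₂ = (1·193.3 − 160)/2 = 16.66 lbmol/h.
Outlet amounts (n = n₀ + Σ ν·ξ):
  U: 275 − 1(193.3) = 81.68
  V: 0 + 1(193.3) − 2(16.66) = 160
  R: 0 + 1(16.66) = 16.66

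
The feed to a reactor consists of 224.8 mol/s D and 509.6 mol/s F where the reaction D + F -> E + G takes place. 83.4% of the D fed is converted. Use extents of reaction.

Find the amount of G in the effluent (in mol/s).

187 mol/s

D reacted = 0.834 × 224.8 = 187.5 mol/s; ν_D = −1, so ξ = 187.5/1 = 187.5 mol/s.
Outlet amounts (n = n₀ + ν ξ):
  D: 224.8 − 1(187.5) = 37.32
  F: 509.6 − 1(187.5) = 322.1
  E: 0 + 1(187.5) = 187.5
  G: 0 + 1(187.5) = 187.5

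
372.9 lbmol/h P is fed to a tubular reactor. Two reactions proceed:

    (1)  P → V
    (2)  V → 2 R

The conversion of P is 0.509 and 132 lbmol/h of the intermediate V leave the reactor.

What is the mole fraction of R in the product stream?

Conversion of P: P consumed = 1ξ₁ = 0.509 × 372.9 → ξ₁ = 189.8 lbmol/h.
V balance: n_V = 0 + 1ξ₁ − 1ξ₂ = 132 → ξ₂ = (1·189.8 − 132)/1 = 57.81 lbmol/h.
Outlet amounts (n = n₀ + Σ ν·ξ):
  P: 372.9 − 1(189.8) = 183.1
  V: 0 + 1(189.8) − 1(57.81) = 132
  R: 0 + 2(57.81) = 115.6
Total out = 430.7 lbmol/h; y_R = 115.6 / 430.7 = 0.2684.

0.268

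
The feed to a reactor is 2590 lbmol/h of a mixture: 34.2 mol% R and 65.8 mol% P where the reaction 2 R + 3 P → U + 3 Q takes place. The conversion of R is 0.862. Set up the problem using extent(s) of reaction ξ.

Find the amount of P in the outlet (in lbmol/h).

559 lbmol/h

R reacted = 0.862 × 885.8 = 763.5 lbmol/h; ν_R = −2, so ξ = 763.5/2 = 381.8 lbmol/h.
Outlet amounts (n = n₀ + ν ξ):
  R: 885.8 − 2(381.8) = 122.2
  P: 1704 − 3(381.8) = 558.9
  U: 0 + 1(381.8) = 381.8
  Q: 0 + 3(381.8) = 1145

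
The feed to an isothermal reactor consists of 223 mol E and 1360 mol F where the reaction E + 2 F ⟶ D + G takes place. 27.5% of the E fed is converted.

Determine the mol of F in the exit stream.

1240 mol

E reacted = 0.275 × 223 = 61.33 mol; ν_E = −1, so ξ = 61.33/1 = 61.33 mol.
Outlet amounts (n = n₀ + ν ξ):
  E: 223 − 1(61.33) = 161.7
  F: 1360 − 2(61.33) = 1237
  D: 0 + 1(61.33) = 61.33
  G: 0 + 1(61.33) = 61.33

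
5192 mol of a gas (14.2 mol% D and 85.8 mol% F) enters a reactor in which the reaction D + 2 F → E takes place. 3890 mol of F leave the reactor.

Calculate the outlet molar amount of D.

For F: n = n₀ − 2ξ → 3890 = 4455 − 2ξ, giving ξ = 282.4 mol.
Outlet amounts (n = n₀ + ν ξ):
  D: 737.3 − 1(282.4) = 454.9
  F: 4455 − 2(282.4) = 3890
  E: 0 + 1(282.4) = 282.4

455 mol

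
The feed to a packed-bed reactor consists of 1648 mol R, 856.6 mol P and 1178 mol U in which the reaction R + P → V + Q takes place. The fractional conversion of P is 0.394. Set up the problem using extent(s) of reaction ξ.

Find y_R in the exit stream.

0.356

P reacted = 0.394 × 856.6 = 337.5 mol; ν_P = −1, so ξ = 337.5/1 = 337.5 mol.
Outlet amounts (n = n₀ + ν ξ):
  R: 1648 − 1(337.5) = 1310
  P: 856.6 − 1(337.5) = 519.1
  V: 0 + 1(337.5) = 337.5
  Q: 0 + 1(337.5) = 337.5
  U: 1178 (inert)
Total out = 3683 mol; y_R = 1310 / 3683 = 0.3559.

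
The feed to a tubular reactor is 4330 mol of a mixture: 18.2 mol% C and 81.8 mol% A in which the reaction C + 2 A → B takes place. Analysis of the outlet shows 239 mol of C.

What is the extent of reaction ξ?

For C: n = n₀ − 1ξ → 239 = 788.1 − 1ξ, giving ξ = 549.1 mol.
Outlet amounts (n = n₀ + ν ξ):
  C: 788.1 − 1(549.1) = 239
  A: 3542 − 2(549.1) = 2444
  B: 0 + 1(549.1) = 549.1

ξ = 549 mol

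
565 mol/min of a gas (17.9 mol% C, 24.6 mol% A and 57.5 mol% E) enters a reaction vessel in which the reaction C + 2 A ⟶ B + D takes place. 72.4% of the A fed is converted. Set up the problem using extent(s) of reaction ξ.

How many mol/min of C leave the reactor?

A reacted = 0.724 × 139 = 100.6 mol/min; ν_A = −2, so ξ = 100.6/2 = 50.31 mol/min.
Outlet amounts (n = n₀ + ν ξ):
  C: 101.1 − 1(50.31) = 50.82
  A: 139 − 2(50.31) = 38.36
  B: 0 + 1(50.31) = 50.31
  D: 0 + 1(50.31) = 50.31
  E: 324.9 (inert)

50.8 mol/min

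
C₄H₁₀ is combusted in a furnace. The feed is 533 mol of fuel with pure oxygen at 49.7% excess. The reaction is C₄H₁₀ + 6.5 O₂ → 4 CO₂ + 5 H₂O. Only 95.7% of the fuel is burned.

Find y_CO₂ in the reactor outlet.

Stoichiometric O₂ = 6.5 × 533 = 3464 mol; O₂ fed = 3464 × 1.497 = 5186 mol.
Fuel reacted = 0.957 × 533 → ξ = 510.1 mol.
Outlet (n = n₀ + ν ξ):
  C₄H₁₀: 533 − 1(510.1) = 22.92
  O₂: 5186 − 6.5(510.1) = 1871
  CO₂: 0 + 4(510.1) = 2040
  H₂O: 0 + 5(510.1) = 2550
Total out = 6484 mol; y_CO₂ = 2040 / 6484 = 0.3146.

0.315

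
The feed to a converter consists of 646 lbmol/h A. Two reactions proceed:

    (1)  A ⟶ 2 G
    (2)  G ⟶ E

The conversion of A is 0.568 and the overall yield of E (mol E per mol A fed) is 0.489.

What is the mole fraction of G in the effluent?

0.413

Conversion of A: A consumed = 1ξ₁ = 0.568 × 646 → ξ₁ = 366.9 lbmol/h.
Yield of E: 1ξ₂ / 646 = 0.489 → ξ₂ = 315.9 lbmol/h.
Outlet amounts (n = n₀ + Σ ν·ξ):
  A: 646 − 1(366.9) = 279.1
  G: 0 + 2(366.9) − 1(315.9) = 418
  E: 0 + 1(315.9) = 315.9
Total out = 1013 lbmol/h; y_G = 418 / 1013 = 0.4126.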